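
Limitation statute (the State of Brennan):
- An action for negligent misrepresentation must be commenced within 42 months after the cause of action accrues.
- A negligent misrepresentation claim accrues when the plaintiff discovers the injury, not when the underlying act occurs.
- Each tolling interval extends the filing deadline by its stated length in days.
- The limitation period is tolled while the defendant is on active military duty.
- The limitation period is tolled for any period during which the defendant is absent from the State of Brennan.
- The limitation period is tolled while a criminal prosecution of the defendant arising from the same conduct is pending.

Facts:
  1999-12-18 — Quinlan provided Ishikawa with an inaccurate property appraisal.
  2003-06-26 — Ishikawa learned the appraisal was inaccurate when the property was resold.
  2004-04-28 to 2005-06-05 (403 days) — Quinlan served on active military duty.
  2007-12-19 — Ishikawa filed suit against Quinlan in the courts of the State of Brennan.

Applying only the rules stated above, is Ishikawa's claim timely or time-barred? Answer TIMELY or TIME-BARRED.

Under the discovery rule, the claim accrued on 2003-06-26, when Ishikawa discovered the injury — not on the 1999-12-18 date of the underlying act.
42 months from 2003-06-26 is 2006-12-26.
The defendant's active military service from 2004-04-28 to 2005-06-05 tolled the period for 403 days, extending the deadline to 2008-02-02.
Filing on 2007-12-19 beat the 2008-02-02 deadline — the action is timely.

TIMELY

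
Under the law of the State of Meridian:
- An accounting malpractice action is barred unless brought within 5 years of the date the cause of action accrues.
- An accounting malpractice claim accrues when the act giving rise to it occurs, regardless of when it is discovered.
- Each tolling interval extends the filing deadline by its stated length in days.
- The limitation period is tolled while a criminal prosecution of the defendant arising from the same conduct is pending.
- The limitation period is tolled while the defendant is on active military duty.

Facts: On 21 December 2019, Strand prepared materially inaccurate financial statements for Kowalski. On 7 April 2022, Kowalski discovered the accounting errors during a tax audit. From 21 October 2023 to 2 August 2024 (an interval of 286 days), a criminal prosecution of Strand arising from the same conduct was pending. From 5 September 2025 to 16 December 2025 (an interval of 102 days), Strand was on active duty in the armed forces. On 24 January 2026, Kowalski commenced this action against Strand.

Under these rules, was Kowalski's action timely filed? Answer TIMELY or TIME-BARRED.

Accrual is governed by the date of the act, so the period began to run on 21 December 2019; the later discovery on 7 April 2022 is irrelevant under the stated rule.
The untolled deadline — 5 years after 21 December 2019 — is 21 December 2024.
Because the pending criminal prosecution ran from 21 October 2023 to 2 August 2024, the deadline is extended by 286 days to 3 October 2025.
Because the defendant's active military service ran from 5 September 2025 to 16 December 2025, the deadline is extended by 102 days to 13 January 2026.
The 24 January 2026 filing falls after the 13 January 2026 deadline; the claim is time-barred.

TIME-BARRED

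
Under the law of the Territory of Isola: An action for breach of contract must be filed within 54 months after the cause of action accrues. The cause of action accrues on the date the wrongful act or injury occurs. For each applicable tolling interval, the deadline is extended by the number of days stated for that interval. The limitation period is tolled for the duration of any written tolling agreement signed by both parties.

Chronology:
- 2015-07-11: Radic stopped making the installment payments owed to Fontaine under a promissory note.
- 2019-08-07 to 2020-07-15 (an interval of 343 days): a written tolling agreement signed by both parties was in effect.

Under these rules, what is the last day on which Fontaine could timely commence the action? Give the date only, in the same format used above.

2020-12-19

The cause of action accrued on 2015-07-11, the date of the act.
The untolled deadline — 54 months after 2015-07-11 — is 2020-01-11.
The written tolling agreement from 2019-08-07 to 2020-07-15 tolled the period for 343 days, extending the deadline to 2020-12-19.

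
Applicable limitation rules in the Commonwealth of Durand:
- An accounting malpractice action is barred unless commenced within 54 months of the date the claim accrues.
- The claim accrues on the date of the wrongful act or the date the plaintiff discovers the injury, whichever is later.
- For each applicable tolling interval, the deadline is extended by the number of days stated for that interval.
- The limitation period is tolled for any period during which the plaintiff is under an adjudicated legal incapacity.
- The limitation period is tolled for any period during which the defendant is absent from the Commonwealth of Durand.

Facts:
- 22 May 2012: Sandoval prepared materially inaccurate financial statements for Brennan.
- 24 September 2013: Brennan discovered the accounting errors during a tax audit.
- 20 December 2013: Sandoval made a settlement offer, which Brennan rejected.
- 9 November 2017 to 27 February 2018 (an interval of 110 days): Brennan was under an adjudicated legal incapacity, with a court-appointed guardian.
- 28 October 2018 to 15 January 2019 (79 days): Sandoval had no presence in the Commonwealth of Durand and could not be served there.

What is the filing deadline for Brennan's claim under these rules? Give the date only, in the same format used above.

Taking the later of the act (22 May 2012) and discovery (24 September 2013), the claim accrued on 24 September 2013.
The untolled deadline — 54 months after 24 September 2013 — is 24 March 2018.
The period was tolled for 110 days by the plaintiff's legal incapacity (9 November 2017 to 27 February 2018), pushing the deadline to 12 July 2018.
By the time the defendant's absence from the jurisdiction began on 28 October 2018, the limitation period had already expired on 12 July 2018; that interval cannot revive it.
Nothing else in the chronology tolls or restarts the period.

12 July 2018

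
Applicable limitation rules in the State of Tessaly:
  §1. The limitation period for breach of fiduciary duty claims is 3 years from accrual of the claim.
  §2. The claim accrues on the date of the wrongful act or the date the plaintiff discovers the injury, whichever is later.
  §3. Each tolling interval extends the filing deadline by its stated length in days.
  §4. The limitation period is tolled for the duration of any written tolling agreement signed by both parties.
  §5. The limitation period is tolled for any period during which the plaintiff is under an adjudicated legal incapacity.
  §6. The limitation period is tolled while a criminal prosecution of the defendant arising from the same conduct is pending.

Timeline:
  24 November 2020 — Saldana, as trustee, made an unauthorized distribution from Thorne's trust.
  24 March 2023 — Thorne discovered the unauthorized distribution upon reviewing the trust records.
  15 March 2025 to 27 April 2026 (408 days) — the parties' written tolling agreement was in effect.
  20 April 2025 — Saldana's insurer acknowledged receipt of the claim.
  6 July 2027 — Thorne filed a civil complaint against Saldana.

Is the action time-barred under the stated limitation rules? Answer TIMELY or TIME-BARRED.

TIME-BARRED

The claim accrued on 24 March 2023 — the later of the 24 November 2020 act and the 24 March 2023 discovery.
The untolled deadline — 3 years after 24 March 2023 — is 24 March 2026.
Because the written tolling agreement ran from 15 March 2025 to 27 April 2026, the deadline is extended by 408 days to 6 May 2027.
None of the other events listed affects the running of the period under the stated rules.
The 6 July 2027 filing falls after the 6 May 2027 deadline; the claim is time-barred.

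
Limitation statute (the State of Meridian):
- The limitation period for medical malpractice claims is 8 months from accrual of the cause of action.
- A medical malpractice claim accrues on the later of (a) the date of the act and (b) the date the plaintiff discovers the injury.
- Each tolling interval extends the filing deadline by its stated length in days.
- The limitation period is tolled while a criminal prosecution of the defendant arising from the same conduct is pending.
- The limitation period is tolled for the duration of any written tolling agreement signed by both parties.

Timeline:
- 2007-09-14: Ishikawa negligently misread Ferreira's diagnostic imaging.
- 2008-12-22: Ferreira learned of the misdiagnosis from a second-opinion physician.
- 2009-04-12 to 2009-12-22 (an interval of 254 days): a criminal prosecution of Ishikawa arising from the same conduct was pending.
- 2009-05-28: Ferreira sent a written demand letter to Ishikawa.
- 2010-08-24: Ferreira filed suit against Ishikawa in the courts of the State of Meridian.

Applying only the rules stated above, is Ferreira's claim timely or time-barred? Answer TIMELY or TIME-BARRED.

Because discovery on 2008-12-22 post-dates the 2007-09-14 act, accrual under the later-of rule falls on 2008-12-22.
8 months from 2008-12-22 is 2009-08-22.
The period was tolled for 254 days by the pending criminal prosecution (2009-04-12 to 2009-12-22), pushing the deadline to 2010-05-03.
The other events in the timeline have no effect on the limitation period under the stated rules.
Ferreira filed on 2010-08-24, after the 2010-05-03 deadline, so the action is time-barred.

TIME-BARRED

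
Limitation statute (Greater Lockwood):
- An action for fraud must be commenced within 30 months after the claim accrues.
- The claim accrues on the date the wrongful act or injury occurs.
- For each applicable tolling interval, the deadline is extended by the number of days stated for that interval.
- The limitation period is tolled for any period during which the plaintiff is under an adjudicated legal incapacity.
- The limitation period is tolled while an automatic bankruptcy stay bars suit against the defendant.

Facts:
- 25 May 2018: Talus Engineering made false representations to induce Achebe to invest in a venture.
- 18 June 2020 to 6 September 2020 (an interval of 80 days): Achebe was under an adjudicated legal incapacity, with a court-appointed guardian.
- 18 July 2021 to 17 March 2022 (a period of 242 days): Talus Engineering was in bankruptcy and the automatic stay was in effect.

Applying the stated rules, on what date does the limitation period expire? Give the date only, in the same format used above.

The limitation period began to run on 25 May 2018.
The untolled deadline — 30 months after 25 May 2018 — is 25 November 2020.
Because the plaintiff's legal incapacity ran from 18 June 2020 to 6 September 2020, the deadline is extended by 80 days to 13 February 2021.
The automatic bankruptcy stay starting 18 July 2021 came too late — the period had run on 13 February 2021 — and so does not extend the deadline.

13 February 2021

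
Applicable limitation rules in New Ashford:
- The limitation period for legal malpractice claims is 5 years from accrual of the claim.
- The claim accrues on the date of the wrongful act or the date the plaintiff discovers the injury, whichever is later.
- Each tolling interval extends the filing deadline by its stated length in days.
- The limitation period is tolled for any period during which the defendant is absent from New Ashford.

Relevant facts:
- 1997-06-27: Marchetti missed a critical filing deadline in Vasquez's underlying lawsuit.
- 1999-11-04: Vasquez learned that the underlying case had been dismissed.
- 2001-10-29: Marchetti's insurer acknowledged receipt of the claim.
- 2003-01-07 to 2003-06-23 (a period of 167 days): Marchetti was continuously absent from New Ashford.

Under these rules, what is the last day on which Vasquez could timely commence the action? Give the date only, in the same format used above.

Taking the later of the act (1997-06-27) and discovery (1999-11-04), the claim accrued on 1999-11-04.
Adding the 5 years base period to 1999-11-04 gives a deadline of 2004-11-04, before any tolling.
Because the defendant's absence from the jurisdiction ran from 2003-01-07 to 2003-06-23, the deadline is extended by 167 days to 2005-04-20.
None of the other events listed affects the running of the period under the stated rules.

2005-04-20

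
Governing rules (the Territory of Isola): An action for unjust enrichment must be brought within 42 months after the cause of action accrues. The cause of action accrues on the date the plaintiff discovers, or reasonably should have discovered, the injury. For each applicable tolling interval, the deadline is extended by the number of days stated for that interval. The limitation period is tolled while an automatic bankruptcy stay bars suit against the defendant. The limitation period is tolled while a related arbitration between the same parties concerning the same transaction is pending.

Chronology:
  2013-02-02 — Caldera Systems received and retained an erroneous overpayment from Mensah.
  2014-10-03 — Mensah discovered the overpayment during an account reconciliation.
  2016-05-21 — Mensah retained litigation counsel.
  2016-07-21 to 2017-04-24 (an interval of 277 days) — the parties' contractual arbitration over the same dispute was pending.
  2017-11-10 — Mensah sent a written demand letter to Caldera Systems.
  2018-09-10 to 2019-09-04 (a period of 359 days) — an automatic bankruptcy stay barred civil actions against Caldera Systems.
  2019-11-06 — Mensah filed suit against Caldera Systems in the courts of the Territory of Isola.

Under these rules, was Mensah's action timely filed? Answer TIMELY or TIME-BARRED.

The claim did not accrue until Mensah discovered the injury on 2014-10-03; the 2013-02-02 act date does not start the clock under the stated rule.
42 months from 2014-10-03 is 2018-04-03.
Because the pending related arbitration ran from 2016-07-21 to 2017-04-24, the deadline is extended by 277 days to 2019-01-05.
The period was tolled for 359 days by the automatic bankruptcy stay (2018-09-10 to 2019-09-04), pushing the deadline to 2019-12-30.
Nothing else in the chronology tolls or restarts the period.
The 2019-11-06 filing precedes the 2019-12-30 deadline; the claim is timely.

TIMELY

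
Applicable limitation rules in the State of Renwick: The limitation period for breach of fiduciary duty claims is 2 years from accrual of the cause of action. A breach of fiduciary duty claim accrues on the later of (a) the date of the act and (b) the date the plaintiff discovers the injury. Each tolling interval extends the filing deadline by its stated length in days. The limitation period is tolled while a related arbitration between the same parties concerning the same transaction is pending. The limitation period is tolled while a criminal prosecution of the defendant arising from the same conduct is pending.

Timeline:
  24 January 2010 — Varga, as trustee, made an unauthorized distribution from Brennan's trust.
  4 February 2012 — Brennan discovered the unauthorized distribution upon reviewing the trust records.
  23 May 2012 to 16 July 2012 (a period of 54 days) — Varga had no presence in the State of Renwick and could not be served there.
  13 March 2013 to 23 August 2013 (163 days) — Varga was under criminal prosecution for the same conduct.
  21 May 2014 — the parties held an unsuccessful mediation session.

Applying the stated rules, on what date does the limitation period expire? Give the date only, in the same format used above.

The claim accrued on 4 February 2012 — the later of the 24 January 2010 act and the 4 February 2012 discovery.
2 years from 4 February 2012 is 4 February 2014.
The period was tolled for 163 days by the pending criminal prosecution (13 March 2013 to 23 August 2013), pushing the deadline to 17 July 2014.
The defendant's absence from the jurisdiction from 23 May 2012 to 16 July 2012 does not toll the period, because no stated rule makes the defendant's absence a tolling event.
None of the other events listed affects the running of the period under the stated rules.

17 July 2014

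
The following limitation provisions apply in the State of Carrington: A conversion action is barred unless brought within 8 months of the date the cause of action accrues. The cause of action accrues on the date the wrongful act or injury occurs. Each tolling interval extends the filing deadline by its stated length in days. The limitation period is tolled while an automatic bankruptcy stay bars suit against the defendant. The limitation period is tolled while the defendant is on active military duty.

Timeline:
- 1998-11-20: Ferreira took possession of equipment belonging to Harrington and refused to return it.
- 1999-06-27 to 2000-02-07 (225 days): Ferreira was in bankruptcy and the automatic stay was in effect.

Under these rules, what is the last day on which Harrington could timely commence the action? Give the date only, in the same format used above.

2000-03-01

The claim accrued on 1998-11-20, when the wrongful act occurred.
8 months from 1998-11-20 is 1999-07-20.
Because the automatic bankruptcy stay ran from 1999-06-27 to 2000-02-07, the deadline is extended by 225 days to 2000-03-01.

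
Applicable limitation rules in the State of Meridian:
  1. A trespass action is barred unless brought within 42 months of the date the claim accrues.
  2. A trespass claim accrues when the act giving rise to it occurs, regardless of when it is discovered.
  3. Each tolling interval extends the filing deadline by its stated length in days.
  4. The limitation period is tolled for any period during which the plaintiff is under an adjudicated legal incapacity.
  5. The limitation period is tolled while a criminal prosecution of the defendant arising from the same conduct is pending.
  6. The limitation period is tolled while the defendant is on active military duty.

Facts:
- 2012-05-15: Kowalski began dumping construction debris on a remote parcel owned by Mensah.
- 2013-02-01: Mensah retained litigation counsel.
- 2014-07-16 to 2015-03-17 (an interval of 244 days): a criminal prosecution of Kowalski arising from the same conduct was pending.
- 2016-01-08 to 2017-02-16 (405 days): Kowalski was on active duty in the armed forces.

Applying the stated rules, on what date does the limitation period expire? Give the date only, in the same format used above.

2017-08-25

The claim accrued on 2012-05-15, the date of the act.
The untolled deadline — 42 months after 2012-05-15 — is 2015-11-15.
The pending criminal prosecution from 2014-07-16 to 2015-03-17 tolled the period for 244 days, extending the deadline to 2016-07-16.
Because the defendant's active military service ran from 2016-01-08 to 2017-02-16, the deadline is extended by 405 days to 2017-08-25.
None of the other events listed affects the running of the period under the stated rules.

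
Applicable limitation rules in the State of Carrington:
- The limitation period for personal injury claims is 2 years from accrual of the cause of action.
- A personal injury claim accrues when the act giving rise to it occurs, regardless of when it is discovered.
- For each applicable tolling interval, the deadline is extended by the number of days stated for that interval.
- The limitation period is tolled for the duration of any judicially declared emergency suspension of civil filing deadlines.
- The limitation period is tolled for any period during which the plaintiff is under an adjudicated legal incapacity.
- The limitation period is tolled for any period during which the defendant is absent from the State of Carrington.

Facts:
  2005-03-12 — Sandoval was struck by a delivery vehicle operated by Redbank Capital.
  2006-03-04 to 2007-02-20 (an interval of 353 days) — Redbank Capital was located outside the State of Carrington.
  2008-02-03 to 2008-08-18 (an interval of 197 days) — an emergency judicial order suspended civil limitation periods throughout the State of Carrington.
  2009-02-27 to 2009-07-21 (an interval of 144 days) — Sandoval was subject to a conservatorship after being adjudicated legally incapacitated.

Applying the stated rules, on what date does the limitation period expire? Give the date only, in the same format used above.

2008-09-12

The limitation period began to run on 2005-03-12.
2 years from 2005-03-12 is 2007-03-12.
Because the defendant's absence from the jurisdiction ran from 2006-03-04 to 2007-02-20, the deadline is extended by 353 days to 2008-02-28.
Because the emergency suspension of filing deadlines ran from 2008-02-03 to 2008-08-18, the deadline is extended by 197 days to 2008-09-12.
The plaintiff's legal incapacity from 2009-02-27 to 2009-07-21 began after the period had already run on 2008-09-12, so it has no tolling effect.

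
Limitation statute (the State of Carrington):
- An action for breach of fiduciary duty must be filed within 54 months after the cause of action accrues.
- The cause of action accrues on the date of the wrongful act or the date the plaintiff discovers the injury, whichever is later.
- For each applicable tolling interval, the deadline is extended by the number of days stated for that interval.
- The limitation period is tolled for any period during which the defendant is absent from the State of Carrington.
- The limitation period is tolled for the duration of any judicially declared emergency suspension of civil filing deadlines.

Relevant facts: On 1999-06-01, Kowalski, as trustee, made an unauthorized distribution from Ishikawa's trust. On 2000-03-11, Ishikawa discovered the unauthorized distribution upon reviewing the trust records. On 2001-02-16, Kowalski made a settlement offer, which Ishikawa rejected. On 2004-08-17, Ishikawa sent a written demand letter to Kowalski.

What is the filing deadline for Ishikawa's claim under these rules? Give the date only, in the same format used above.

2004-09-11

The claim accrued on 2000-03-11 — the later of the 1999-06-01 act and the 2000-03-11 discovery.
Adding the 54 months base period to 2000-03-11 gives a deadline of 2004-09-11, before any tolling.
None of the other events listed affects the running of the period under the stated rules.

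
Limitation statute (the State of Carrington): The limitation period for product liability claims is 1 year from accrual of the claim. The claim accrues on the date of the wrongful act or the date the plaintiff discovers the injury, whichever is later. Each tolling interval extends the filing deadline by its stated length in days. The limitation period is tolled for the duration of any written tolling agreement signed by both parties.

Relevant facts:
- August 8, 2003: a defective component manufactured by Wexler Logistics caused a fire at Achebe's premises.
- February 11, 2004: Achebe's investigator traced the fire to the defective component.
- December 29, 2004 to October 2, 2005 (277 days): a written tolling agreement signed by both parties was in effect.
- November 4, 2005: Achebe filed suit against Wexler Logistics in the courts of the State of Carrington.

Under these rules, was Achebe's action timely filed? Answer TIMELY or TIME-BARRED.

Because discovery on February 11, 2004 post-dates the August 8, 2003 act, accrual under the later-of rule falls on February 11, 2004.
The untolled deadline — 1 year after February 11, 2004 — is February 11, 2005.
The period was tolled for 277 days by the written tolling agreement (December 29, 2004 to October 2, 2005), pushing the deadline to November 15, 2005.
Filing on November 4, 2005 beat the November 15, 2005 deadline — the action is timely.

TIMELY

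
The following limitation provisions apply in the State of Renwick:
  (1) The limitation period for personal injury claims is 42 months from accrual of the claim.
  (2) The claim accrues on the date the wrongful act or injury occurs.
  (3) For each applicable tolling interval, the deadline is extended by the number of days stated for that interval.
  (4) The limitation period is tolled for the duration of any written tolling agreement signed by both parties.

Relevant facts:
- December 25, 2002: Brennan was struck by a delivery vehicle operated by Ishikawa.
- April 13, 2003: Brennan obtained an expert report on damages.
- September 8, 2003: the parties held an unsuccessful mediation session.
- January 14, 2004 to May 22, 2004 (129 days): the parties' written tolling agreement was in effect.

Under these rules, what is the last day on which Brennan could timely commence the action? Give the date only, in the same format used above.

The claim accrued on December 25, 2002, the date of the act.
42 months from December 25, 2002 is June 25, 2006.
Because the written tolling agreement ran from January 14, 2004 to May 22, 2004, the deadline is extended by 129 days to November 1, 2006.
None of the other events listed affects the running of the period under the stated rules.

November 1, 2006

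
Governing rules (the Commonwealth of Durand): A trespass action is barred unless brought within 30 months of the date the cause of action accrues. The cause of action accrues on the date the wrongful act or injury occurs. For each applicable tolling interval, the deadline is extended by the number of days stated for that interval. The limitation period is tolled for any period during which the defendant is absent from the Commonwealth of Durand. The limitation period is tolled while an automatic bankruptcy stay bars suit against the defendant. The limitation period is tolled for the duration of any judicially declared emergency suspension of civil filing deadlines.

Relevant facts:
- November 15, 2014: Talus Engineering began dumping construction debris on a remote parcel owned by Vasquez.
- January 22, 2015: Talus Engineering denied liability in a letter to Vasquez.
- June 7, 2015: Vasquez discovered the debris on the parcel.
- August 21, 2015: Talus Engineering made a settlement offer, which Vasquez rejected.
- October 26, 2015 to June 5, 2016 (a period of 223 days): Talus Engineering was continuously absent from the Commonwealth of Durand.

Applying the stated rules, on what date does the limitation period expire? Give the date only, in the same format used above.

December 24, 2017

The claim accrued on November 15, 2014, when the wrongful act occurred; under the stated occurrence rule the June 7, 2015 discovery does not delay accrual.
Adding the 30 months base period to November 15, 2014 gives a deadline of May 15, 2017, before any tolling.
The defendant's absence from the jurisdiction from October 26, 2015 to June 5, 2016 tolled the period for 223 days, extending the deadline to December 24, 2017.
None of the other events listed affects the running of the period under the stated rules.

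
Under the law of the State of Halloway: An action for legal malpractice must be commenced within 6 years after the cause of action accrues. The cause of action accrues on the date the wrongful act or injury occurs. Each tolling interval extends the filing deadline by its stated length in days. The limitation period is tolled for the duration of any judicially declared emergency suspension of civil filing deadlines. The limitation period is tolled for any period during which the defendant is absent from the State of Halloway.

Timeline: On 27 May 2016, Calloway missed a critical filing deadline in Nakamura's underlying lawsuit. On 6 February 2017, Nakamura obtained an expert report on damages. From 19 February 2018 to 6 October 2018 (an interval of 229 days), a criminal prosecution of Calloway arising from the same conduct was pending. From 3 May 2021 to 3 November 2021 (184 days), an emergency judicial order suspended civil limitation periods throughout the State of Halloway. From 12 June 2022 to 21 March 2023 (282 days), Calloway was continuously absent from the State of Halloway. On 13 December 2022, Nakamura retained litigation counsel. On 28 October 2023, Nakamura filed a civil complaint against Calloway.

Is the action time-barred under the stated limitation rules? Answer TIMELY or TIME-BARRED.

TIME-BARRED

The limitation period began to run on 27 May 2016.
6 years from 27 May 2016 is 27 May 2022.
The emergency suspension of filing deadlines from 3 May 2021 to 3 November 2021 tolled the period for 184 days, extending the deadline to 27 November 2022.
The defendant's absence from the jurisdiction from 12 June 2022 to 21 March 2023 tolled the period for 282 days, extending the deadline to 5 September 2023.
The pending criminal prosecution from 19 February 2018 to 6 October 2018 does not toll the period, because no stated rule makes a criminal prosecution a tolling event.
The other events in the timeline have no effect on the limitation period under the stated rules.
Filing on 28 October 2023 missed the 5 September 2023 deadline — the action is time-barred.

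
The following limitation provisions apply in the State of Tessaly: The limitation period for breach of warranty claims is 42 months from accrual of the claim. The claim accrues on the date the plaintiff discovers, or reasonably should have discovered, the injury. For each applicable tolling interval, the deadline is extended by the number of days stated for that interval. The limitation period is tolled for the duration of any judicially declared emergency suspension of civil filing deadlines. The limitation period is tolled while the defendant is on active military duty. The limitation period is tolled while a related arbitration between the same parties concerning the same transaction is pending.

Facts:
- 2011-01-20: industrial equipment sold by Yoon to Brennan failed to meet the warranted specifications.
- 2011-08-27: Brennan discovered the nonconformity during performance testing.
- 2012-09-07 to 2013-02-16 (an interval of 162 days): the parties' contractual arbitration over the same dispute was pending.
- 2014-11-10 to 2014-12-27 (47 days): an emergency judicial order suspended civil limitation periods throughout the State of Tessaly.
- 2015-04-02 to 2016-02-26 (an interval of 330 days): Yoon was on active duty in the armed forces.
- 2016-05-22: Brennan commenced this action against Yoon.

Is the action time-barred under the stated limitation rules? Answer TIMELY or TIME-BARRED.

Under the discovery rule, the claim accrued on 2011-08-27, when Brennan discovered the injury — not on the 2011-01-20 date of the underlying act.
The untolled deadline — 42 months after 2011-08-27 — is 2015-02-27.
The pending related arbitration from 2012-09-07 to 2013-02-16 tolled the period for 162 days, extending the deadline to 2015-08-08.
Because the emergency suspension of filing deadlines ran from 2014-11-10 to 2014-12-27, the deadline is extended by 47 days to 2015-09-24.
Because the defendant's active military service ran from 2015-04-02 to 2016-02-26, the deadline is extended by 330 days to 2016-08-19.
Filing on 2016-05-22 beat the 2016-08-19 deadline — the action is timely.

TIMELY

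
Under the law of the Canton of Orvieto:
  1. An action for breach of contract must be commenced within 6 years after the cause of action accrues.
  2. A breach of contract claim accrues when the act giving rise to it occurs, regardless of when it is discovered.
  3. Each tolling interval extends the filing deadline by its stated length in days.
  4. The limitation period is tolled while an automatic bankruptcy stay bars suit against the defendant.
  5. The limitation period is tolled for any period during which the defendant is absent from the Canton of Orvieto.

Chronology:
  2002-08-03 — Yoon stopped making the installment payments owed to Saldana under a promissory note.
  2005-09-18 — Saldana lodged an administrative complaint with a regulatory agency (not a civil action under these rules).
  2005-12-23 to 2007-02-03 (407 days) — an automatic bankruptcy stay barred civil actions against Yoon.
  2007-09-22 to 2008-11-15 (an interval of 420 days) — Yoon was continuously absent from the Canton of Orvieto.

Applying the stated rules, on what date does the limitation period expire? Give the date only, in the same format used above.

2010-11-08

The claim accrued on 2002-08-03, when the wrongful act occurred.
The untolled deadline — 6 years after 2002-08-03 — is 2008-08-03.
The period was tolled for 407 days by the automatic bankruptcy stay (2005-12-23 to 2007-02-03), pushing the deadline to 2009-09-14.
The period was tolled for 420 days by the defendant's absence from the jurisdiction (2007-09-22 to 2008-11-15), pushing the deadline to 2010-11-08.
Nothing else in the chronology tolls or restarts the period.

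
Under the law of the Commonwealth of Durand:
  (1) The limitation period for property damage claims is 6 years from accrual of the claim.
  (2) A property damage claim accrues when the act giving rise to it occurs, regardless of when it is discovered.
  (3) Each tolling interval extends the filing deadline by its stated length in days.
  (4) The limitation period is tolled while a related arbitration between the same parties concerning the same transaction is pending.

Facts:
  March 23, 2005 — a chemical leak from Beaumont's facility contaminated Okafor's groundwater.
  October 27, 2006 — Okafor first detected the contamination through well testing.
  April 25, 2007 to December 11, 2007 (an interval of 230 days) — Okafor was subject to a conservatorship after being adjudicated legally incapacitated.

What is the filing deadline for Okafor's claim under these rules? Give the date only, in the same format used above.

The claim accrued on March 23, 2005, when the wrongful act occurred; under the stated occurrence rule the October 27, 2006 discovery does not delay accrual.
Adding the 6 years base period to March 23, 2005 gives a deadline of March 23, 2011, before any tolling.
Although the plaintiff's incapacity ran from April 25, 2007 to December 11, 2007, the stated rules do not make that a tolling event, so it is disregarded.

March 23, 2011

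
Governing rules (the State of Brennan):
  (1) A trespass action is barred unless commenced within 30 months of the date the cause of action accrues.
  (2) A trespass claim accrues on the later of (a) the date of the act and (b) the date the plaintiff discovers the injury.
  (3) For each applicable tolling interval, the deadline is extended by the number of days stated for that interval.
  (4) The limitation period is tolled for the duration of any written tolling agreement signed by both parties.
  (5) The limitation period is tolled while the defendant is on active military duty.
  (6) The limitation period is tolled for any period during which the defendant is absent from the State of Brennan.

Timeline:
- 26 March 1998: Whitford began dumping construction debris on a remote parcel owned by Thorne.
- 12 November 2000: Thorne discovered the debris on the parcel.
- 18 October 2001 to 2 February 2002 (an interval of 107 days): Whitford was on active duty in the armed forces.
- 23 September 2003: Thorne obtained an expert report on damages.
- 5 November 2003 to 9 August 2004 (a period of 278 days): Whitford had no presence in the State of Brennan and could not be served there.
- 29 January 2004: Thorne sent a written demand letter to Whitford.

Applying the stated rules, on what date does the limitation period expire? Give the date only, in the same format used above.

27 August 2003

The claim accrued on 12 November 2000 — the later of the 26 March 1998 act and the 12 November 2000 discovery.
30 months from 12 November 2000 is 12 May 2003.
Because the defendant's active military service ran from 18 October 2001 to 2 February 2002, the deadline is extended by 107 days to 27 August 2003.
The defendant's absence from the jurisdiction from 5 November 2003 to 9 August 2004 began after the period had already run on 27 August 2003, so it has no tolling effect.
None of the other events listed affects the running of the period under the stated rules.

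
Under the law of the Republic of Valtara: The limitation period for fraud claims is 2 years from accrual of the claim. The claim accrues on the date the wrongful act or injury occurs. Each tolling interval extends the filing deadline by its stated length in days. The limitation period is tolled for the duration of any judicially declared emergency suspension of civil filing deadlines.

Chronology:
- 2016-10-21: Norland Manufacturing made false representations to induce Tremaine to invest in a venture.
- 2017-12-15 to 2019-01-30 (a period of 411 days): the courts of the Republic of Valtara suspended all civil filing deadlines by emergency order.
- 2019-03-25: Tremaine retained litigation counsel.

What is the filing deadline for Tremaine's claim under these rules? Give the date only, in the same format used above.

2019-12-06

The claim accrued on 2016-10-21, when the wrongful act occurred.
Adding the 2 years base period to 2016-10-21 gives a deadline of 2018-10-21, before any tolling.
The period was tolled for 411 days by the emergency suspension of filing deadlines (2017-12-15 to 2019-01-30), pushing the deadline to 2019-12-06.
Nothing else in the chronology tolls or restarts the period.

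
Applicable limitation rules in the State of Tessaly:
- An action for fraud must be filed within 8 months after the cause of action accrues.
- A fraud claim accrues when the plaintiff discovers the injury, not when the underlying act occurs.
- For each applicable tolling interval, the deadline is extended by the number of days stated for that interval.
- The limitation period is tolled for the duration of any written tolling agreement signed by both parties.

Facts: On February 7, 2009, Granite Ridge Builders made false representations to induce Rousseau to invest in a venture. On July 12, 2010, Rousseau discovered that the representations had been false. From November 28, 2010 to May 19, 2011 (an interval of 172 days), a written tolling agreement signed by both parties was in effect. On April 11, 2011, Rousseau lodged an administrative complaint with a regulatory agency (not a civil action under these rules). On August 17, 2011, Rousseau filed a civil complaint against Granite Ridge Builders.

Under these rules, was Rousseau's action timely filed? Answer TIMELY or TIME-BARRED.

TIMELY

The claim did not accrue until Rousseau discovered the injury on July 12, 2010; the February 7, 2009 act date does not start the clock under the stated rule.
Adding the 8 months base period to July 12, 2010 gives a deadline of March 12, 2011, before any tolling.
The written tolling agreement from November 28, 2010 to May 19, 2011 tolled the period for 172 days, extending the deadline to August 31, 2011.
Nothing else in the chronology tolls or restarts the period.
The August 17, 2011 filing precedes the August 31, 2011 deadline; the claim is timely.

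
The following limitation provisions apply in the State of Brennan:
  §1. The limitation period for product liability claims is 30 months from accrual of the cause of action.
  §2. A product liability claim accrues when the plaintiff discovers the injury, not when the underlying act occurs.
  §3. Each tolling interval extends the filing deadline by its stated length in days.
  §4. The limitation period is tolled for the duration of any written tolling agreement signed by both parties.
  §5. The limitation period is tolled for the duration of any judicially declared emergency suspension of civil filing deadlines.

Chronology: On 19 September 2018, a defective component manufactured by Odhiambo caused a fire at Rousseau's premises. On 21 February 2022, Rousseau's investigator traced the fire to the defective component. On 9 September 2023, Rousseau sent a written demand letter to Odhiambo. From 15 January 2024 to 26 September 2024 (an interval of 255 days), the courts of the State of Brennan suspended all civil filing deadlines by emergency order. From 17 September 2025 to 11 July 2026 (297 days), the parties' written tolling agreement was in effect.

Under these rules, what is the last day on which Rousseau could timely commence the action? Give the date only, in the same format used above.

3 May 2025

The claim did not accrue until Rousseau discovered the injury on 21 February 2022; the 19 September 2018 act date does not start the clock under the stated rule.
30 months from 21 February 2022 is 21 August 2024.
The emergency suspension of filing deadlines from 15 January 2024 to 26 September 2024 tolled the period for 255 days, extending the deadline to 3 May 2025.
By the time the written tolling agreement began on 17 September 2025, the limitation period had already expired on 3 May 2025; that interval cannot revive it.
Nothing else in the chronology tolls or restarts the period.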